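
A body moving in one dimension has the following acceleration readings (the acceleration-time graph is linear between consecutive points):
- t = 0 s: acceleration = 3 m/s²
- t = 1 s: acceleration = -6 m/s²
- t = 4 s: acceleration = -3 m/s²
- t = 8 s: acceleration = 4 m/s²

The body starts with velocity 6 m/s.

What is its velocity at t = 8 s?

-7 m/s

Δv equals the area under the a-t graph; then v = v₀ + Δv.
0–1 s: ½(3 + -6)(1) = -1.5 m/s
1–4 s: ½(-6 + -3)(3) = -13.5 m/s
4–8 s: ½(-3 + 4)(4) = 2 m/s
Δv = -13 m/s, so v(8) = 6 + (-13) = -7 m/s.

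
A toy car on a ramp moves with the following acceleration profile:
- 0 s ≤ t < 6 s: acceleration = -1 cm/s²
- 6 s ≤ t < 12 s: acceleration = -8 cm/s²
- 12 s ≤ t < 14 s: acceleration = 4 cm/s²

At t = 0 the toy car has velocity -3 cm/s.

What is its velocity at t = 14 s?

Δv equals the area under the a-t graph; then v = v₀ + Δv.
0–6 s: -1 × 6 = -6 cm/s
6–12 s: -8 × 6 = -48 cm/s
12–14 s: 4 × 2 = 8 cm/s
Δv = -46 cm/s, so v(14) = -3 + (-46) = -49 cm/s.

-49 cm/s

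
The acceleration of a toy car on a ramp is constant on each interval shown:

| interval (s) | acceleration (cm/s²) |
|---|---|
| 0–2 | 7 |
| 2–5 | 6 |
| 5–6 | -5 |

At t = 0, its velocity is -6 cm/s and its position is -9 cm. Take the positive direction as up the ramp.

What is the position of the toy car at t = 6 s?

67.5 cm

On each constant-a segment, Δv = aΔt and Δx = v₀Δt + ½aΔt²; chain segment to segment.
0–2 s: v starts -6 cm/s; Δx = -6·2 + ½·7·2² = 2 cm; v ends 8 cm/s.
2–5 s: v starts 8 cm/s; Δx = 8·3 + ½·6·3² = 51 cm; v ends 26 cm/s.
5–6 s: v starts 26 cm/s; Δx = 26·1 + ½·-5·1² = 23.5 cm; v ends 21 cm/s.
x(6) = -9 + Σ Δx = 67.5 cm.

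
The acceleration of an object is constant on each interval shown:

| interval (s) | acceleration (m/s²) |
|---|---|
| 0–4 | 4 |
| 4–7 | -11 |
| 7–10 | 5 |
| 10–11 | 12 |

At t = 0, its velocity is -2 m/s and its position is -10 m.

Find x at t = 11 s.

-26 m

On each constant-a segment, Δv = aΔt and Δx = v₀Δt + ½aΔt²; chain segment to segment.
0–4 s: v starts -2 m/s; Δx = -2·4 + ½·4·4² = 24 m; v ends 14 m/s.
4–7 s: v starts 14 m/s; Δx = 14·3 + ½·-11·3² = -7.5 m; v ends -19 m/s.
7–10 s: v starts -19 m/s; Δx = -19·3 + ½·5·3² = -34.5 m; v ends -4 m/s.
10–11 s: v starts -4 m/s; Δx = -4·1 + ½·12·1² = 2 m; v ends 8 m/s.
x(11) = -10 + Σ Δx = -26 m.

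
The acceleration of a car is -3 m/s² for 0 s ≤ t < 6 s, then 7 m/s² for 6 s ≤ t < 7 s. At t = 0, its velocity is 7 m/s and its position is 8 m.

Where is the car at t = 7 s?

-11.5 m

On each constant-a segment, Δv = aΔt and Δx = v₀Δt + ½aΔt²; chain segment to segment.
0–6 s: v starts 7 m/s; Δx = 7·6 + ½·-3·6² = -12 m; v ends -11 m/s.
6–7 s: v starts -11 m/s; Δx = -11·1 + ½·7·1² = -7.5 m; v ends -4 m/s.
x(7) = 8 + Σ Δx = -11.5 m.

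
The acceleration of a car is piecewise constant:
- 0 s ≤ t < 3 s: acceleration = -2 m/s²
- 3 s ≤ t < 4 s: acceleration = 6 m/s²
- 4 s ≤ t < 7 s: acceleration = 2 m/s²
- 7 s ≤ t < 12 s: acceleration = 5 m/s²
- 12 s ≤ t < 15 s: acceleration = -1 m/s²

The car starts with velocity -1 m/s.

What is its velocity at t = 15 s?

27 m/s

Δv equals the area under the a-t graph; then v = v₀ + Δv.
0–3 s: -2 × 3 = -6 m/s
3–4 s: 6 × 1 = 6 m/s
4–7 s: 2 × 3 = 6 m/s
7–12 s: 5 × 5 = 25 m/s
12–15 s: -1 × 3 = -3 m/s
Δv = 28 m/s, so v(15) = -1 + (28) = 27 m/s.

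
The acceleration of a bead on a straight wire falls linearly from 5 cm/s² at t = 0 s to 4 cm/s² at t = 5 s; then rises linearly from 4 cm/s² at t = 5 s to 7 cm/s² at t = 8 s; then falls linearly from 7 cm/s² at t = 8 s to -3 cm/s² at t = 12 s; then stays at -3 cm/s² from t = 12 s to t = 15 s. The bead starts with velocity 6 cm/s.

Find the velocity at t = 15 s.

44 cm/s

Δv equals the area under the a-t graph; then v = v₀ + Δv.
0–5 s: ½(5 + 4)(5) = 22.5 cm/s
5–8 s: ½(4 + 7)(3) = 16.5 cm/s
8–12 s: ½(7 + -3)(4) = 8 cm/s
12–15 s: -3 × 3 = -9 cm/s
Δv = 38 cm/s, so v(15) = 6 + (38) = 44 cm/s.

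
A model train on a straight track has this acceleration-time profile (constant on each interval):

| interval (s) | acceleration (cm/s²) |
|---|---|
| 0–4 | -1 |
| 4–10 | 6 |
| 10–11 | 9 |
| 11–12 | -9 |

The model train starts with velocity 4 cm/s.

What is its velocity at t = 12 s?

Δv equals the area under the a-t graph; then v = v₀ + Δv.
0–4 s: -1 × 4 = -4 cm/s
4–10 s: 6 × 6 = 36 cm/s
10–11 s: 9 × 1 = 9 cm/s
11–12 s: -9 × 1 = -9 cm/s
Δv = 32 cm/s, so v(12) = 4 + (32) = 36 cm/s.

36 cm/s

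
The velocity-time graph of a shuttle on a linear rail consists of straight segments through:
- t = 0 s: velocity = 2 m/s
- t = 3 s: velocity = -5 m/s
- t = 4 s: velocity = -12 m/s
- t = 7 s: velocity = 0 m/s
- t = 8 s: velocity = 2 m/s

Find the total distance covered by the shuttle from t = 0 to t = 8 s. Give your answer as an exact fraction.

236/7 m

Total distance travelled is ∫|v| dt — sum the magnitudes of each area piece.
0–3 s: v = 0 at t = 6/7 s; triangle areas 6/7 + 75/14 = 87/14 m
3–4 s: |½(-5 + -12)(1)| = 8.5 m
4–7 s: |½(-12 + 0)(3)| = 18 m
7–8 s: |½(0 + 2)(1)| = 1 m
Total distance = 236/7 m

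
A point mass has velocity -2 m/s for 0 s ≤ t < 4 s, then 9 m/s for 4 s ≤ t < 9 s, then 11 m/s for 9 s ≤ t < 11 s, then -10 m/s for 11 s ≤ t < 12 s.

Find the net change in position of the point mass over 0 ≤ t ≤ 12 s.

49 m

Net displacement equals the area under the velocity-time graph (areas below the axis count negative).
0–4 s: -2 × 4 = -8 m
4–9 s: 9 × 5 = 45 m
9–11 s: 11 × 2 = 22 m
11–12 s: -10 × 1 = -10 m
Net displacement = 49 m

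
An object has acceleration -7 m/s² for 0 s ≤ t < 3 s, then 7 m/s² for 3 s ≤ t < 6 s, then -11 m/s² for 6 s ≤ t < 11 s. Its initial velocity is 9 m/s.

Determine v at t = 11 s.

-46 m/s

Δv equals the area under the a-t graph; then v = v₀ + Δv.
0–3 s: -7 × 3 = -21 m/s
3–6 s: 7 × 3 = 21 m/s
6–11 s: -11 × 5 = -55 m/s
Δv = -55 m/s, so v(11) = 9 + (-55) = -46 m/s.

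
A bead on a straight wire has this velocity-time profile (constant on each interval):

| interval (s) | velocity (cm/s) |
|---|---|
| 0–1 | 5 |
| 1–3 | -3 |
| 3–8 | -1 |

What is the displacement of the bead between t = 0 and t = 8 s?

-6 cm

Displacement is the signed area under the v-t curve.
0–1 s: 5 × 1 = 5 cm
1–3 s: -3 × 2 = -6 cm
3–8 s: -1 × 5 = -5 cm
Net displacement = -6 cm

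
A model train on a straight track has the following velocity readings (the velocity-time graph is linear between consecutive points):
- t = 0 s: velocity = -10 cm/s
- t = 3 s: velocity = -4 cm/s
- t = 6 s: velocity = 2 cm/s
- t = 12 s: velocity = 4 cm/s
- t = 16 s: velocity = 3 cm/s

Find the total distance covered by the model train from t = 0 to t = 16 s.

Distance (not displacement) is the total path length: add the absolute areas under v-t.
0–3 s: |½(-10 + -4)(3)| = 21 cm
3–6 s: v = 0 at t = 5 s; triangle areas 4 + 1 = 5 cm
6–12 s: |½(2 + 4)(6)| = 18 cm
12–16 s: |½(4 + 3)(4)| = 14 cm
Total distance = 58 cm

58 cm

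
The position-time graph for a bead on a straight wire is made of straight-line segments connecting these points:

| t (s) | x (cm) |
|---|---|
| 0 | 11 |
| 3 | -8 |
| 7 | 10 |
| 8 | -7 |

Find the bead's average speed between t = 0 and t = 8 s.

Average speed = (total path length)/(elapsed time); on a piecewise-linear x-t graph the path length is Σ|Δx|.
0–3 s: |Δx| = |-8 − 11| = 19 cm
3–7 s: |Δx| = |10 − -8| = 18 cm
7–8 s: |Δx| = |-7 − 10| = 17 cm
Total path = 54 cm; average speed = 54/8 = 6.75 cm/s.

6.75 cm/s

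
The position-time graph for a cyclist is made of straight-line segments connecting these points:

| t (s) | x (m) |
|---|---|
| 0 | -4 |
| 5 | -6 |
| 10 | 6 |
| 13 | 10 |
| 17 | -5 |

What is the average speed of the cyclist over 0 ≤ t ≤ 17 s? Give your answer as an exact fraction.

33/17 m/s

Average speed = (total path length)/(elapsed time); on a piecewise-linear x-t graph the path length is Σ|Δx|.
0–5 s: |Δx| = |-6 − -4| = 2 m
5–10 s: |Δx| = |6 − -6| = 12 m
10–13 s: |Δx| = |10 − 6| = 4 m
13–17 s: |Δx| = |-5 − 10| = 15 m
Total path = 33 m; average speed = 33/17 = 33/17 m/s.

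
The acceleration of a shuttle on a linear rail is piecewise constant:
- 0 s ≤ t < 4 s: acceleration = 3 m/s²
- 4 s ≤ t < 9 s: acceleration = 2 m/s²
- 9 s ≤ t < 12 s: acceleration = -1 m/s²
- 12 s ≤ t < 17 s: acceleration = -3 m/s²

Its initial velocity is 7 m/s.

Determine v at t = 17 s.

Δv equals the area under the a-t graph; then v = v₀ + Δv.
0–4 s: 3 × 4 = 12 m/s
4–9 s: 2 × 5 = 10 m/s
9–12 s: -1 × 3 = -3 m/s
12–17 s: -3 × 5 = -15 m/s
Δv = 4 m/s, so v(17) = 7 + (4) = 11 m/s.

11 m/s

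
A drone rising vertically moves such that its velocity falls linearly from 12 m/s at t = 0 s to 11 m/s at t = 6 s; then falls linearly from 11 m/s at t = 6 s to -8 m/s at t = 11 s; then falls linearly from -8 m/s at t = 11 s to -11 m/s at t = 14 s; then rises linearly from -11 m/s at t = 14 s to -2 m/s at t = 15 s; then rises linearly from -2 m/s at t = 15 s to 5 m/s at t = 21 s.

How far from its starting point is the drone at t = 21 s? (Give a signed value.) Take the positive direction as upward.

Displacement is the signed area under the v-t curve.
0–6 s: ½(12 + 11)(6) = 69 m
6–11 s: ½(11 + -8)(5) = 7.5 m
11–14 s: ½(-8 + -11)(3) = -28.5 m
14–15 s: ½(-11 + -2)(1) = -6.5 m
15–21 s: ½(-2 + 5)(6) = 9 m
Net displacement = 50.5 m

50.5 m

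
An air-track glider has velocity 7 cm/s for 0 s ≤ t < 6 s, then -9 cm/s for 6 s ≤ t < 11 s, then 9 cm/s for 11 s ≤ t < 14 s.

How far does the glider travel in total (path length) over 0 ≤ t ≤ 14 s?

Distance (not displacement) is the total path length: add the absolute areas under v-t.
0–6 s: |7| × 6 = 42 cm
6–11 s: |-9| × 5 = 45 cm
11–14 s: |9| × 3 = 27 cm
Total distance = 114 cm

114 cm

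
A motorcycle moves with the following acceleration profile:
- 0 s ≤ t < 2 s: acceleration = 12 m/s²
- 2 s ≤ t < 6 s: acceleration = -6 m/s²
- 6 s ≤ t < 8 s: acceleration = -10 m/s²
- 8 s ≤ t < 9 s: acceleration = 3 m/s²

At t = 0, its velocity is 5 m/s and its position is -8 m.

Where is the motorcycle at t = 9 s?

70.5 m

On each constant-a segment, Δv = aΔt and Δx = v₀Δt + ½aΔt²; chain segment to segment.
0–2 s: v starts 5 m/s; Δx = 5·2 + ½·12·2² = 34 m; v ends 29 m/s.
2–6 s: v starts 29 m/s; Δx = 29·4 + ½·-6·4² = 68 m; v ends 5 m/s.
6–8 s: v starts 5 m/s; Δx = 5·2 + ½·-10·2² = -10 m; v ends -15 m/s.
8–9 s: v starts -15 m/s; Δx = -15·1 + ½·3·1² = -13.5 m; v ends -12 m/s.
x(9) = -8 + Σ Δx = 70.5 m.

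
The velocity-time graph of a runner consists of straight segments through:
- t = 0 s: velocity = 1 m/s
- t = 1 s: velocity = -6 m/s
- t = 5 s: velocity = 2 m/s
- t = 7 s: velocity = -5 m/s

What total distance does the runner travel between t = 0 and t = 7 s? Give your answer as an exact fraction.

235/14 m

Distance (not displacement) is the total path length: add the absolute areas under v-t.
0–1 s: v = 0 at t = 1/7 s; triangle areas 1/14 + 18/7 = 37/14 m
1–5 s: v = 0 at t = 4 s; triangle areas 9 + 1 = 10 m
5–7 s: v = 0 at t = 39/7 s; triangle areas 4/7 + 25/7 = 29/7 m
Total distance = 235/14 m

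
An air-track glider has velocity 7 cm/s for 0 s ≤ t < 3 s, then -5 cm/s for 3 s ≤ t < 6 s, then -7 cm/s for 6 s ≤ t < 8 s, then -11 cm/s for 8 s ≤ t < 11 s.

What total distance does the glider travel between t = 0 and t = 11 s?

83 cm

Total distance travelled is ∫|v| dt — sum the magnitudes of each area piece.
0–3 s: |7| × 3 = 21 cm
3–6 s: |-5| × 3 = 15 cm
6–8 s: |-7| × 2 = 14 cm
8–11 s: |-11| × 3 = 33 cm
Total distance = 83 cm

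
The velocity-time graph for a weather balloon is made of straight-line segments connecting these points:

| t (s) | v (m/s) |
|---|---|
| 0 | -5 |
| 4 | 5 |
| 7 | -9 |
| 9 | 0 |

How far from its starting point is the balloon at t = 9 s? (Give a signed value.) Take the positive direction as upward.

-15 m

Net displacement equals the area under the velocity-time graph (areas below the axis count negative).
0–4 s: ½(-5 + 5)(4) = 0 m
4–7 s: ½(5 + -9)(3) = -6 m
7–9 s: ½(-9 + 0)(2) = -9 m
Net displacement = -15 m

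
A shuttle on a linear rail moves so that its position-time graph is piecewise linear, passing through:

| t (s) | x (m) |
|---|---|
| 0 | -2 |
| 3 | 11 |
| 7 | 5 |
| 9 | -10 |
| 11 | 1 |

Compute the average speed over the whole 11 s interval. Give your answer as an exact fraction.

Average speed = (total path length)/(elapsed time); on a piecewise-linear x-t graph the path length is Σ|Δx|.
0–3 s: |Δx| = |11 − -2| = 13 m
3–7 s: |Δx| = |5 − 11| = 6 m
7–9 s: |Δx| = |-10 − 5| = 15 m
9–11 s: |Δx| = |1 − -10| = 11 m
Total path = 45 m; average speed = 45/11 = 45/11 m/s.

45/11 m/s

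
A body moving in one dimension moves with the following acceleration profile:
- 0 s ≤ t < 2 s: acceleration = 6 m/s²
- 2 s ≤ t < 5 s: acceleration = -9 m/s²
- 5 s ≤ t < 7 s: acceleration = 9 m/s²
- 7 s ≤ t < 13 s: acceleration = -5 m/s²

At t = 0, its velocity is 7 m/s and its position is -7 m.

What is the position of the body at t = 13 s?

On each constant-a segment, Δv = aΔt and Δx = v₀Δt + ½aΔt²; chain segment to segment.
0–2 s: v starts 7 m/s; Δx = 7·2 + ½·6·2² = 26 m; v ends 19 m/s.
2–5 s: v starts 19 m/s; Δx = 19·3 + ½·-9·3² = 16.5 m; v ends -8 m/s.
5–7 s: v starts -8 m/s; Δx = -8·2 + ½·9·2² = 2 m; v ends 10 m/s.
7–13 s: v starts 10 m/s; Δx = 10·6 + ½·-5·6² = -30 m; v ends -20 m/s.
x(13) = -7 + Σ Δx = 7.5 m.

7.5 m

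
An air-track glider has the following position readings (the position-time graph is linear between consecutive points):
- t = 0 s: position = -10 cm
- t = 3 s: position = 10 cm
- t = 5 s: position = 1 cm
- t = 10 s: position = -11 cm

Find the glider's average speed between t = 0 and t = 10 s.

Average speed = (total path length)/(elapsed time); on a piecewise-linear x-t graph the path length is Σ|Δx|.
0–3 s: |Δx| = |10 − -10| = 20 cm
3–5 s: |Δx| = |1 − 10| = 9 cm
5–10 s: |Δx| = |-11 − 1| = 12 cm
Total path = 41 cm; average speed = 41/10 = 4.1 cm/s.

4.1 cm/s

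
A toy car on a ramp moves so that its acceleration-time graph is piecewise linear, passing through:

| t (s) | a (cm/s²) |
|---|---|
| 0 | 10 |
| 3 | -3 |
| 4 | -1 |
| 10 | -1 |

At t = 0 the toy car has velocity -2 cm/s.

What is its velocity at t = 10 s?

0.5 cm/s

Δv equals the area under the a-t graph; then v = v₀ + Δv.
0–3 s: ½(10 + -3)(3) = 10.5 cm/s
3–4 s: ½(-3 + -1)(1) = -2 cm/s
4–10 s: -1 × 6 = -6 cm/s
Δv = 2.5 cm/s, so v(10) = -2 + (2.5) = 0.5 cm/s.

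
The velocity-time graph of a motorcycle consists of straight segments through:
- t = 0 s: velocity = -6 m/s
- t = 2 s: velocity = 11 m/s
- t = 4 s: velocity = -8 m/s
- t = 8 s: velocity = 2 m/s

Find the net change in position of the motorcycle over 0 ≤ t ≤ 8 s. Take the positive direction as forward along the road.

Displacement is the signed area under the v-t curve.
0–2 s: ½(-6 + 11)(2) = 5 m
2–4 s: ½(11 + -8)(2) = 3 m
4–8 s: ½(-8 + 2)(4) = -12 m
Net displacement = -4 m

-4 m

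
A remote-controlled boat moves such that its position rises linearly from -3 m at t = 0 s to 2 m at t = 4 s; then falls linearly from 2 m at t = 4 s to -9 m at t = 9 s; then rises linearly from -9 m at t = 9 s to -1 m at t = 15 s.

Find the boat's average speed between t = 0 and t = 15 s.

Average speed = (total path length)/(elapsed time); on a piecewise-linear x-t graph the path length is Σ|Δx|.
0–4 s: |Δx| = |2 − -3| = 5 m
4–9 s: |Δx| = |-9 − 2| = 11 m
9–15 s: |Δx| = |-1 − -9| = 8 m
Total path = 24 m; average speed = 24/15 = 1.6 m/s.

1.6 m/s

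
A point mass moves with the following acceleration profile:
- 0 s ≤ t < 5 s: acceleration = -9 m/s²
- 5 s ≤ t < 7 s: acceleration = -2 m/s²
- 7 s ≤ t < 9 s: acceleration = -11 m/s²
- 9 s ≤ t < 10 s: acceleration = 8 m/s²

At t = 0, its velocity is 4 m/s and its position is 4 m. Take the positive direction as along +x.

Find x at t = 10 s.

-349.5 m

On each constant-a segment, Δv = aΔt and Δx = v₀Δt + ½aΔt²; chain segment to segment.
0–5 s: v starts 4 m/s; Δx = 4·5 + ½·-9·5² = -92.5 m; v ends -41 m/s.
5–7 s: v starts -41 m/s; Δx = -41·2 + ½·-2·2² = -86 m; v ends -45 m/s.
7–9 s: v starts -45 m/s; Δx = -45·2 + ½·-11·2² = -112 m; v ends -67 m/s.
9–10 s: v starts -67 m/s; Δx = -67·1 + ½·8·1² = -63 m; v ends -59 m/s.
x(10) = 4 + Σ Δx = -349.5 m.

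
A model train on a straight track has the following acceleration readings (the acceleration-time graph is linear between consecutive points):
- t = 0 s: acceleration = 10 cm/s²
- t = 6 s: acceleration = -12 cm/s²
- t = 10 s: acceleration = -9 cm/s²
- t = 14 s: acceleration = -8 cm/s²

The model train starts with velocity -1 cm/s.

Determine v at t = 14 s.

-83 cm/s

Δv equals the area under the a-t graph; then v = v₀ + Δv.
0–6 s: ½(10 + -12)(6) = -6 cm/s
6–10 s: ½(-12 + -9)(4) = -42 cm/s
10–14 s: ½(-9 + -8)(4) = -34 cm/s
Δv = -82 cm/s, so v(14) = -1 + (-82) = -83 cm/s.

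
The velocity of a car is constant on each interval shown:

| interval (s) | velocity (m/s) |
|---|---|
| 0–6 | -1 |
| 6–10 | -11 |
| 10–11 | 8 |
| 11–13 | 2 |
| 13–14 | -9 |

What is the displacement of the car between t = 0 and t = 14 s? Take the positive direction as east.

-47 m

Displacement is the signed area under the v-t curve.
0–6 s: -1 × 6 = -6 m
6–10 s: -11 × 4 = -44 m
10–11 s: 8 × 1 = 8 m
11–13 s: 2 × 2 = 4 m
13–14 s: -9 × 1 = -9 m
Net displacement = -47 m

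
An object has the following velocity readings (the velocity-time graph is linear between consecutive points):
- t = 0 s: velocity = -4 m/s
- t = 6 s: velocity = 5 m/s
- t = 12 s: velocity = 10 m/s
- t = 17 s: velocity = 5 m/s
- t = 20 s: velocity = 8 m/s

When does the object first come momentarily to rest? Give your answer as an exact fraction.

t = 8/3 s

v changes sign on 0–6 s (from -4 to 5); the graph is linear there, so v = 0 at t = 0 + (4)·(6 − 0)/(5 − -4) = 8/3 s.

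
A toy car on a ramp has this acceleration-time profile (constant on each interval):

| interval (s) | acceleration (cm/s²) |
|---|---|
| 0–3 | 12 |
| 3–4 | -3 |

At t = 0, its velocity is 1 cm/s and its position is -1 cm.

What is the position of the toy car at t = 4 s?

On each constant-a segment, Δv = aΔt and Δx = v₀Δt + ½aΔt²; chain segment to segment.
0–3 s: v starts 1 cm/s; Δx = 1·3 + ½·12·3² = 57 cm; v ends 37 cm/s.
3–4 s: v starts 37 cm/s; Δx = 37·1 + ½·-3·1² = 35.5 cm; v ends 34 cm/s.
x(4) = -1 + Σ Δx = 91.5 cm.

91.5 cm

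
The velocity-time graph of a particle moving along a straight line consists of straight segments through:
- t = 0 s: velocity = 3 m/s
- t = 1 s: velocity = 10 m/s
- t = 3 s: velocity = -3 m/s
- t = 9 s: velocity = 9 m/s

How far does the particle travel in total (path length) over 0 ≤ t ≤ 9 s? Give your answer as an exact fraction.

Distance (not displacement) is the total path length: add the absolute areas under v-t.
0–1 s: |½(3 + 10)(1)| = 6.5 m
1–3 s: v = 0 at t = 33/13 s; triangle areas 100/13 + 9/13 = 109/13 m
3–9 s: v = 0 at t = 4.5 s; triangle areas 2.25 + 20.25 = 22.5 m
Total distance = 486/13 m

486/13 m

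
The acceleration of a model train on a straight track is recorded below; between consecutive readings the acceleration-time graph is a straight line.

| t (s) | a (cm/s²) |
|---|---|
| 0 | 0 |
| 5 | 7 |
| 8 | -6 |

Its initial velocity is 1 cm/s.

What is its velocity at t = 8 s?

Δv equals the area under the a-t graph; then v = v₀ + Δv.
0–5 s: ½(0 + 7)(5) = 17.5 cm/s
5–8 s: ½(7 + -6)(3) = 1.5 cm/s
Δv = 19 cm/s, so v(8) = 1 + (19) = 20 cm/s.

20 cm/s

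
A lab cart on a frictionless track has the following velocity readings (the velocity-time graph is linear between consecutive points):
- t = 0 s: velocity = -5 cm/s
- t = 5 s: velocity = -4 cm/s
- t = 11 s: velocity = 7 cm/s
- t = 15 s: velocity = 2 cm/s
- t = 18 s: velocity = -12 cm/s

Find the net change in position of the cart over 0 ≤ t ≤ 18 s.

-10.5 cm

Net displacement equals the area under the velocity-time graph (areas below the axis count negative).
0–5 s: ½(-5 + -4)(5) = -22.5 cm
5–11 s: ½(-4 + 7)(6) = 9 cm
11–15 s: ½(7 + 2)(4) = 18 cm
15–18 s: ½(2 + -12)(3) = -15 cm
Net displacement = -10.5 cm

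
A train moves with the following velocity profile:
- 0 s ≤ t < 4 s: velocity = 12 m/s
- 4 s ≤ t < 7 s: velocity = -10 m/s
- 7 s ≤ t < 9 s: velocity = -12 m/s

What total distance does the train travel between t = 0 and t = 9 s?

Total distance travelled is ∫|v| dt — sum the magnitudes of each area piece.
0–4 s: |12| × 4 = 48 m
4–7 s: |-10| × 3 = 30 m
7–9 s: |-12| × 2 = 24 m
Total distance = 102 m

102 m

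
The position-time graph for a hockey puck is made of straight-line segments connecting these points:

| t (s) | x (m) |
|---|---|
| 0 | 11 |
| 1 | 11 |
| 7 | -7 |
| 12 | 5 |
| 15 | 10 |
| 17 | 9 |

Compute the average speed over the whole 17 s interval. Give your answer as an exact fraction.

36/17 m/s

Average speed = (total path length)/(elapsed time); on a piecewise-linear x-t graph the path length is Σ|Δx|.
0–1 s: |Δx| = |11 − 11| = 0 m
1–7 s: |Δx| = |-7 − 11| = 18 m
7–12 s: |Δx| = |5 − -7| = 12 m
12–15 s: |Δx| = |10 − 5| = 5 m
15–17 s: |Δx| = |9 − 10| = 1 m
Total path = 36 m; average speed = 36/17 = 36/17 m/s.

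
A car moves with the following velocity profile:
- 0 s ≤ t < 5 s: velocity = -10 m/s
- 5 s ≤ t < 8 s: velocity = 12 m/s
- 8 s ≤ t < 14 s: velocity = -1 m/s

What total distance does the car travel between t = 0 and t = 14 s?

Distance (not displacement) is the total path length: add the absolute areas under v-t.
0–5 s: |-10| × 5 = 50 m
5–8 s: |12| × 3 = 36 m
8–14 s: |-1| × 6 = 6 m
Total distance = 92 m

92 m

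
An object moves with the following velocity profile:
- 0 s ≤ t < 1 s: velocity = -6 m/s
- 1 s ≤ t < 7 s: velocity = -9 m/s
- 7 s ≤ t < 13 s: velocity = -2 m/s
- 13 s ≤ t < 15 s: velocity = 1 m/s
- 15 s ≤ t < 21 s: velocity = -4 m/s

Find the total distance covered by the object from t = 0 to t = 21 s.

Distance (not displacement) is the total path length: add the absolute areas under v-t.
0–1 s: |-6| × 1 = 6 m
1–7 s: |-9| × 6 = 54 m
7–13 s: |-2| × 6 = 12 m
13–15 s: |1| × 2 = 2 m
15–21 s: |-4| × 6 = 24 m
Total distance = 98 m

98 m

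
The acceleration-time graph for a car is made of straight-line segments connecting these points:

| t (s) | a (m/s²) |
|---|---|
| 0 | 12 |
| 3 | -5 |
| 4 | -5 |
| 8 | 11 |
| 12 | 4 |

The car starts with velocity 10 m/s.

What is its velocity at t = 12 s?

Δv equals the area under the a-t graph; then v = v₀ + Δv.
0–3 s: ½(12 + -5)(3) = 10.5 m/s
3–4 s: -5 × 1 = -5 m/s
4–8 s: ½(-5 + 11)(4) = 12 m/s
8–12 s: ½(11 + 4)(4) = 30 m/s
Δv = 47.5 m/s, so v(12) = 10 + (47.5) = 57.5 m/s.

57.5 m/s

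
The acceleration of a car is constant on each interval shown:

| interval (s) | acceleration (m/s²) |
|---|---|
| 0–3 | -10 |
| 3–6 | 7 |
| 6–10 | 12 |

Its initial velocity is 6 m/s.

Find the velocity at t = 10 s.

45 m/s

Δv equals the area under the a-t graph; then v = v₀ + Δv.
0–3 s: -10 × 3 = -30 m/s
3–6 s: 7 × 3 = 21 m/s
6–10 s: 12 × 4 = 48 m/s
Δv = 39 m/s, so v(10) = 6 + (39) = 45 m/s.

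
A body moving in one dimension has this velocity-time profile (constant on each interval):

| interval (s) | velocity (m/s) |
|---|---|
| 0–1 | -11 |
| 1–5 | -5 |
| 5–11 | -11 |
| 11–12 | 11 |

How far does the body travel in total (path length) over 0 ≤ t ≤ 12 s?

Distance (not displacement) is the total path length: add the absolute areas under v-t.
0–1 s: |-11| × 1 = 11 m
1–5 s: |-5| × 4 = 20 m
5–11 s: |-11| × 6 = 66 m
11–12 s: |11| × 1 = 11 m
Total distance = 108 m

108 m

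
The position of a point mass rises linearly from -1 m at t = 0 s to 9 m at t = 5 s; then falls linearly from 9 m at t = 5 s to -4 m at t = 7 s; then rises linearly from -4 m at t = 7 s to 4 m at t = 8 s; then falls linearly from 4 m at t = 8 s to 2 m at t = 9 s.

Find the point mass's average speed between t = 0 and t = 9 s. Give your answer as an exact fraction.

Average speed = (total path length)/(elapsed time); on a piecewise-linear x-t graph the path length is Σ|Δx|.
0–5 s: |Δx| = |9 − -1| = 10 m
5–7 s: |Δx| = |-4 − 9| = 13 m
7–8 s: |Δx| = |4 − -4| = 8 m
8–9 s: |Δx| = |2 − 4| = 2 m
Total path = 33 m; average speed = 33/9 = 11/3 m/s.

11/3 m/s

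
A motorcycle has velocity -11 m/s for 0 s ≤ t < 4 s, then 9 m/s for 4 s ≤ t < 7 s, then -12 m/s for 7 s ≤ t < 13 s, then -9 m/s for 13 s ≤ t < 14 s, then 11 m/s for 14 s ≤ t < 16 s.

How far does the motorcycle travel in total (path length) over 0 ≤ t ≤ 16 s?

Distance (not displacement) is the total path length: add the absolute areas under v-t.
0–4 s: |-11| × 4 = 44 m
4–7 s: |9| × 3 = 27 m
7–13 s: |-12| × 6 = 72 m
13–14 s: |-9| × 1 = 9 m
14–16 s: |11| × 2 = 22 m
Total distance = 174 m

174 m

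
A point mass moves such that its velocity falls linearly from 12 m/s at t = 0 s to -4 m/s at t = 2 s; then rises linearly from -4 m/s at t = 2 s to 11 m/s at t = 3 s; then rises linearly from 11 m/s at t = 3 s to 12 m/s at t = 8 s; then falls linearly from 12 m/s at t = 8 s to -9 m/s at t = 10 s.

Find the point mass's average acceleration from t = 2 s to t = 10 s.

-0.625 m/s²

Average acceleration = Δv/Δt = (-9 − -4)/(10 − 2) = -0.625 m/s².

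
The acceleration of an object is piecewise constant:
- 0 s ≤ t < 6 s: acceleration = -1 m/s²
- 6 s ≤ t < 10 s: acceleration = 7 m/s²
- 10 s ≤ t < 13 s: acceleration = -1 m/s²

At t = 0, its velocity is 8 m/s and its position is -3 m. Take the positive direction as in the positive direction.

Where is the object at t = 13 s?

On each constant-a segment, Δv = aΔt and Δx = v₀Δt + ½aΔt²; chain segment to segment.
0–6 s: v starts 8 m/s; Δx = 8·6 + ½·-1·6² = 30 m; v ends 2 m/s.
6–10 s: v starts 2 m/s; Δx = 2·4 + ½·7·4² = 64 m; v ends 30 m/s.
10–13 s: v starts 30 m/s; Δx = 30·3 + ½·-1·3² = 85.5 m; v ends 27 m/s.
x(13) = -3 + Σ Δx = 176.5 m.

176.5 m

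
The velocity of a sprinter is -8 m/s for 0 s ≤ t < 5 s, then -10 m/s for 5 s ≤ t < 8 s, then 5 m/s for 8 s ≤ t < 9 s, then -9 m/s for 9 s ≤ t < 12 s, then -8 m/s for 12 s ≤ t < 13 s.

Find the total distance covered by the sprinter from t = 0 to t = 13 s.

110 m

Total distance travelled is ∫|v| dt — sum the magnitudes of each area piece.
0–5 s: |-8| × 5 = 40 m
5–8 s: |-10| × 3 = 30 m
8–9 s: |5| × 1 = 5 m
9–12 s: |-9| × 3 = 27 m
12–13 s: |-8| × 1 = 8 m
Total distance = 110 m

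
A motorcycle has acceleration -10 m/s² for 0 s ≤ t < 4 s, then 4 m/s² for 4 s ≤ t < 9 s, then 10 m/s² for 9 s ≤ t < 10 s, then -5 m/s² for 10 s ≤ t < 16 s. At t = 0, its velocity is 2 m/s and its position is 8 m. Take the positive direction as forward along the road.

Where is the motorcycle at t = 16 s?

-355 m

On each constant-a segment, Δv = aΔt and Δx = v₀Δt + ½aΔt²; chain segment to segment.
0–4 s: v starts 2 m/s; Δx = 2·4 + ½·-10·4² = -72 m; v ends -38 m/s.
4–9 s: v starts -38 m/s; Δx = -38·5 + ½·4·5² = -140 m; v ends -18 m/s.
9–10 s: v starts -18 m/s; Δx = -18·1 + ½·10·1² = -13 m; v ends -8 m/s.
10–16 s: v starts -8 m/s; Δx = -8·6 + ½·-5·6² = -138 m; v ends -38 m/s.
x(16) = 8 + Σ Δx = -355 m.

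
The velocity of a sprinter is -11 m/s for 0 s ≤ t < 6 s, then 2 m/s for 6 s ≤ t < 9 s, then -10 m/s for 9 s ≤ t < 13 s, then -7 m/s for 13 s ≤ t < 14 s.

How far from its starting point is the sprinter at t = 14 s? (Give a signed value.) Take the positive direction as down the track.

Net displacement equals the area under the velocity-time graph (areas below the axis count negative).
0–6 s: -11 × 6 = -66 m
6–9 s: 2 × 3 = 6 m
9–13 s: -10 × 4 = -40 m
13–14 s: -7 × 1 = -7 m
Net displacement = -107 m

-107 m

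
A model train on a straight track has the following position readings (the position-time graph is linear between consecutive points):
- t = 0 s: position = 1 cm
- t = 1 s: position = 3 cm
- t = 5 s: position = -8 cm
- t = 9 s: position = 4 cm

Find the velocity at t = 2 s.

Velocity is the slope of the x-t graph on 1–5 s: (-8 − 3)/(5 − 1) = -2.75 cm/s.

-2.75 cm/s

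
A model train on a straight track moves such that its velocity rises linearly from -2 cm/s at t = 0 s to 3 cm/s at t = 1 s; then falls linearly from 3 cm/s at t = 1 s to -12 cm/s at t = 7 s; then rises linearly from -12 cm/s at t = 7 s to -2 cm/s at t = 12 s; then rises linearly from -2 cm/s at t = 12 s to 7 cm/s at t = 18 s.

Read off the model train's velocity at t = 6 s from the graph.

On 1–7 s the graph is linear from 3 to -12 cm/s: v(6) = 3 + (-12 − 3)·(6 − 1)/(7 − 1) = -9.5 cm/s.

-9.5 cm/s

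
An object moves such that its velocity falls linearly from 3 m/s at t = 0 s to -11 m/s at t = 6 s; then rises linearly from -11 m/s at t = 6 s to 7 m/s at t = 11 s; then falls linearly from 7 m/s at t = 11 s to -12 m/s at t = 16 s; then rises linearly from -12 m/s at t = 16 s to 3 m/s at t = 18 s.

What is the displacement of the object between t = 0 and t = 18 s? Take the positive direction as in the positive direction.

Displacement is the signed area under the v-t curve.
0–6 s: ½(3 + -11)(6) = -24 m
6–11 s: ½(-11 + 7)(5) = -10 m
11–16 s: ½(7 + -12)(5) = -12.5 m
16–18 s: ½(-12 + 3)(2) = -9 m
Net displacement = -55.5 m

-55.5 m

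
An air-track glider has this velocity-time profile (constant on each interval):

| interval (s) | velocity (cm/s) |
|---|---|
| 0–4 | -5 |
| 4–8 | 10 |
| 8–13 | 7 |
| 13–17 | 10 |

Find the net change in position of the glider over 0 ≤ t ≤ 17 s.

95 cm

Displacement is the signed area under the v-t curve.
0–4 s: -5 × 4 = -20 cm
4–8 s: 10 × 4 = 40 cm
8–13 s: 7 × 5 = 35 cm
13–17 s: 10 × 4 = 40 cm
Net displacement = 95 cm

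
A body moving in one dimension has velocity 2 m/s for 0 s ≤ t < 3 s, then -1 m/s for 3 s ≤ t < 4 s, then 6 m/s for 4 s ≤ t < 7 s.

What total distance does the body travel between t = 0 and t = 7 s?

25 m

Distance (not displacement) is the total path length: add the absolute areas under v-t.
0–3 s: |2| × 3 = 6 m
3–4 s: |-1| × 1 = 1 m
4–7 s: |6| × 3 = 18 m
Total distance = 25 m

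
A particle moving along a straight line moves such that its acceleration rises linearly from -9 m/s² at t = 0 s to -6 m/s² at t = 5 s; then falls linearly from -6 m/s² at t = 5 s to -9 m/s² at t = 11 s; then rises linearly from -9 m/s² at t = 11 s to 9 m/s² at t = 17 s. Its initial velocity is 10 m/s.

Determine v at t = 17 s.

Δv equals the area under the a-t graph; then v = v₀ + Δv.
0–5 s: ½(-9 + -6)(5) = -37.5 m/s
5–11 s: ½(-6 + -9)(6) = -45 m/s
11–17 s: ½(-9 + 9)(6) = 0 m/s
Δv = -82.5 m/s, so v(17) = 10 + (-82.5) = -72.5 m/s.

-72.5 m/s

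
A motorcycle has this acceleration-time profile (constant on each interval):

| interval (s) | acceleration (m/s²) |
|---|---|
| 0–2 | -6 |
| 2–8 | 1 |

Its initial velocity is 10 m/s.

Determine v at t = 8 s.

4 m/s

Δv equals the area under the a-t graph; then v = v₀ + Δv.
0–2 s: -6 × 2 = -12 m/s
2–8 s: 1 × 6 = 6 m/s
Δv = -6 m/s, so v(8) = 10 + (-6) = 4 m/s.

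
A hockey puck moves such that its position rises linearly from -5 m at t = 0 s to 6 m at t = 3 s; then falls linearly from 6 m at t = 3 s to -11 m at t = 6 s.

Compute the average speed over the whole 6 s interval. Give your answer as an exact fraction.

Average speed = (total path length)/(elapsed time); on a piecewise-linear x-t graph the path length is Σ|Δx|.
0–3 s: |Δx| = |6 − -5| = 11 m
3–6 s: |Δx| = |-11 − 6| = 17 m
Total path = 28 m; average speed = 28/6 = 14/3 m/s.

14/3 m/s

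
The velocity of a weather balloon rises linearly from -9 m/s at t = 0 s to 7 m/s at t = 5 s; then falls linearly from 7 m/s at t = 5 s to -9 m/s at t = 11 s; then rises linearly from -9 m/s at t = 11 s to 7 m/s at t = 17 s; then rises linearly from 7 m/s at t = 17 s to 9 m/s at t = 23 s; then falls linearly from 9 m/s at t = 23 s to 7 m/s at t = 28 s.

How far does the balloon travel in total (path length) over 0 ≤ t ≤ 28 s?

Total distance travelled is ∫|v| dt — sum the magnitudes of each area piece.
0–5 s: v = 0 at t = 2.8125 s; triangle areas 12.65625 + 7.65625 = 20.3125 m
5–11 s: v = 0 at t = 7.625 s; triangle areas 9.1875 + 15.1875 = 24.375 m
11–17 s: v = 0 at t = 14.375 s; triangle areas 15.1875 + 9.1875 = 24.375 m
17–23 s: |½(7 + 9)(6)| = 48 m
23–28 s: |½(9 + 7)(5)| = 40 m
Total distance = 157.0625 m

157.0625 m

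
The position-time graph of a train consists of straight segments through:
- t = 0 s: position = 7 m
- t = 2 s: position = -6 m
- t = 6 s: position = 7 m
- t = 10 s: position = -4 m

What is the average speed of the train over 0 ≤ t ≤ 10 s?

Average speed = (total path length)/(elapsed time); on a piecewise-linear x-t graph the path length is Σ|Δx|.
0–2 s: |Δx| = |-6 − 7| = 13 m
2–6 s: |Δx| = |7 − -6| = 13 m
6–10 s: |Δx| = |-4 − 7| = 11 m
Total path = 37 m; average speed = 37/10 = 3.7 m/s.

3.7 m/s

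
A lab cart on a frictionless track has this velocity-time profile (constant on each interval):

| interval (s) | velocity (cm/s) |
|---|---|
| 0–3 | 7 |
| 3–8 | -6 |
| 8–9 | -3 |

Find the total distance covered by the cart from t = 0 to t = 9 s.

Total distance travelled is ∫|v| dt — sum the magnitudes of each area piece.
0–3 s: |7| × 3 = 21 cm
3–8 s: |-6| × 5 = 30 cm
8–9 s: |-3| × 1 = 3 cm
Total distance = 54 cm

54 cm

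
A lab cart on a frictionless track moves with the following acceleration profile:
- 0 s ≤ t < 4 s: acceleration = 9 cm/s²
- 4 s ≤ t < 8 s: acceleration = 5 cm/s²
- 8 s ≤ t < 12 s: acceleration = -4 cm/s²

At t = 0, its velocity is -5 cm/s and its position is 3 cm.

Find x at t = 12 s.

391 cm

On each constant-a segment, Δv = aΔt and Δx = v₀Δt + ½aΔt²; chain segment to segment.
0–4 s: v starts -5 cm/s; Δx = -5·4 + ½·9·4² = 52 cm; v ends 31 cm/s.
4–8 s: v starts 31 cm/s; Δx = 31·4 + ½·5·4² = 164 cm; v ends 51 cm/s.
8–12 s: v starts 51 cm/s; Δx = 51·4 + ½·-4·4² = 172 cm; v ends 35 cm/s.
x(12) = 3 + Σ Δx = 391 cm.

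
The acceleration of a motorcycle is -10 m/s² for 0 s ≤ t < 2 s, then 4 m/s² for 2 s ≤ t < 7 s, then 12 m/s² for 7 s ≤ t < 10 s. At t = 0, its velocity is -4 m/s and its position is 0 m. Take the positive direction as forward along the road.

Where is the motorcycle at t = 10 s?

-56 m

On each constant-a segment, Δv = aΔt and Δx = v₀Δt + ½aΔt²; chain segment to segment.
0–2 s: v starts -4 m/s; Δx = -4·2 + ½·-10·2² = -28 m; v ends -24 m/s.
2–7 s: v starts -24 m/s; Δx = -24·5 + ½·4·5² = -70 m; v ends -4 m/s.
7–10 s: v starts -4 m/s; Δx = -4·3 + ½·12·3² = 42 m; v ends 32 m/s.
x(10) = 0 + Σ Δx = -56 m.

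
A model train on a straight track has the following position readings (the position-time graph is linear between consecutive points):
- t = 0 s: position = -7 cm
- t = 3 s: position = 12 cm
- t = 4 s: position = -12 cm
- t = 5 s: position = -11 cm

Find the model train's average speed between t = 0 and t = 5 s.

Average speed = (total path length)/(elapsed time); on a piecewise-linear x-t graph the path length is Σ|Δx|.
0–3 s: |Δx| = |12 − -7| = 19 cm
3–4 s: |Δx| = |-12 − 12| = 24 cm
4–5 s: |Δx| = |-11 − -12| = 1 cm
Total path = 44 cm; average speed = 44/5 = 8.8 cm/s.

8.8 cm/s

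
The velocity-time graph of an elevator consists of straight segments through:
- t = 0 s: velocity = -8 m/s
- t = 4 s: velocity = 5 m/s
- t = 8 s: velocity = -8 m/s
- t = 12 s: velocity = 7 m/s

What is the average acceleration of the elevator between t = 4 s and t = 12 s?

0.25 m/s²

Average acceleration = Δv/Δt = (7 − 5)/(12 − 4) = 0.25 m/s².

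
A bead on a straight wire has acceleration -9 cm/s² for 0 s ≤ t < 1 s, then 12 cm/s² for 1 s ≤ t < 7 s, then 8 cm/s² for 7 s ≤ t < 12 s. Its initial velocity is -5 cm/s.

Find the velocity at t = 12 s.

98 cm/s

Δv equals the area under the a-t graph; then v = v₀ + Δv.
0–1 s: -9 × 1 = -9 cm/s
1–7 s: 12 × 6 = 72 cm/s
7–12 s: 8 × 5 = 40 cm/s
Δv = 103 cm/s, so v(12) = -5 + (103) = 98 cm/s.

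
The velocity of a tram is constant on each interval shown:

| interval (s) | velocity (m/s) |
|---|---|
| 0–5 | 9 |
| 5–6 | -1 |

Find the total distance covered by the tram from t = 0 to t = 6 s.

46 m

Total distance travelled is ∫|v| dt — sum the magnitudes of each area piece.
0–5 s: |9| × 5 = 45 m
5–6 s: |-1| × 1 = 1 m
Total distance = 46 m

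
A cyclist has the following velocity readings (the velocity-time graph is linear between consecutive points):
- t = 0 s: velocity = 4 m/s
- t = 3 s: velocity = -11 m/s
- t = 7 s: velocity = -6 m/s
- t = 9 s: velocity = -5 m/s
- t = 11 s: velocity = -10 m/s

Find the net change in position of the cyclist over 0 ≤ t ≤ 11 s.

Displacement is the signed area under the v-t curve.
0–3 s: ½(4 + -11)(3) = -10.5 m
3–7 s: ½(-11 + -6)(4) = -34 m
7–9 s: ½(-6 + -5)(2) = -11 m
9–11 s: ½(-5 + -10)(2) = -15 m
Net displacement = -70.5 m

-70.5 m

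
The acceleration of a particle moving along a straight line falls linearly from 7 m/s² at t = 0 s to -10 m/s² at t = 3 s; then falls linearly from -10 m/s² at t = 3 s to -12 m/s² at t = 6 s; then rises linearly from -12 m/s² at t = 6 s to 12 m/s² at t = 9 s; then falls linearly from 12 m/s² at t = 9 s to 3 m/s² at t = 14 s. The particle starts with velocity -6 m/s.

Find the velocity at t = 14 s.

Δv equals the area under the a-t graph; then v = v₀ + Δv.
0–3 s: ½(7 + -10)(3) = -4.5 m/s
3–6 s: ½(-10 + -12)(3) = -33 m/s
6–9 s: ½(-12 + 12)(3) = 0 m/s
9–14 s: ½(12 + 3)(5) = 37.5 m/s
Δv = 0 m/s, so v(14) = -6 + (0) = -6 m/s.

-6 m/s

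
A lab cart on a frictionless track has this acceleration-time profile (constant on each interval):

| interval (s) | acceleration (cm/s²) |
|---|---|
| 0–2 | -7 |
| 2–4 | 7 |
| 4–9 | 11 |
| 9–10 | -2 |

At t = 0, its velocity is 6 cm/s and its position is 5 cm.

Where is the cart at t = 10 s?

228.5 cm

On each constant-a segment, Δv = aΔt and Δx = v₀Δt + ½aΔt²; chain segment to segment.
0–2 s: v starts 6 cm/s; Δx = 6·2 + ½·-7·2² = -2 cm; v ends -8 cm/s.
2–4 s: v starts -8 cm/s; Δx = -8·2 + ½·7·2² = -2 cm; v ends 6 cm/s.
4–9 s: v starts 6 cm/s; Δx = 6·5 + ½·11·5² = 167.5 cm; v ends 61 cm/s.
9–10 s: v starts 61 cm/s; Δx = 61·1 + ½·-2·1² = 60 cm; v ends 59 cm/s.
x(10) = 5 + Σ Δx = 228.5 cm.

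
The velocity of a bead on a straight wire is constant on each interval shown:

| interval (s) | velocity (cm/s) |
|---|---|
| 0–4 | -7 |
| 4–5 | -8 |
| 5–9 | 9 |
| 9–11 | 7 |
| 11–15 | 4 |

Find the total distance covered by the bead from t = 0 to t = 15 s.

Total distance travelled is ∫|v| dt — sum the magnitudes of each area piece.
0–4 s: |-7| × 4 = 28 cm
4–5 s: |-8| × 1 = 8 cm
5–9 s: |9| × 4 = 36 cm
9–11 s: |7| × 2 = 14 cm
11–15 s: |4| × 4 = 16 cm
Total distance = 102 cm

102 cm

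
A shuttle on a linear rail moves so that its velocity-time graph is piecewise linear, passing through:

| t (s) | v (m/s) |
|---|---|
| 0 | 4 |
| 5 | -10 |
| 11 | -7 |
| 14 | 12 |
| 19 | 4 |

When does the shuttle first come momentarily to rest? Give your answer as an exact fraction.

v changes sign on 0–5 s (from 4 to -10); the graph is linear there, so v = 0 at t = 0 + (-4)·(5 − 0)/(-10 − 4) = 10/7 s.

t = 10/7 s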